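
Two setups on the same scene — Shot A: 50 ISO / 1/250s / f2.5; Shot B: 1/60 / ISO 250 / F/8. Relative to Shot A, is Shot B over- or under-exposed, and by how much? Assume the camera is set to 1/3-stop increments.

Aperture: f/2.5 → f/2.8 → f/3.2 → f/3.5 → f/4 → f/4.5 → f/5 → f/5.6 → f/6.3 → f/7.1 → f/8 — 3 1/3 stops smaller aperture (darker).
Shutter speed: 1/250 → 1/200 → 1/160 → 1/125 → 1/100 → 1/80 → 1/60 — 2 stops longer (brighter).
ISO: 50 → 64 → 80 → 100 → 125 → 160 → 200 → 250 — 2 1/3 stops higher (brighter).
Net: −3 1/3 +2 +2 1/3 = +1 stop.

1 stop brighter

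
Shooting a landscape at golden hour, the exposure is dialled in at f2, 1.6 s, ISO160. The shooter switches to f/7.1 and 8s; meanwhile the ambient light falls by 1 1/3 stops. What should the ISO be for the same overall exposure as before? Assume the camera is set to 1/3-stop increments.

Scene light: 1 1/3 stops darker.
Aperture: f/2 → f/2.2 → f/2.5 → f/2.8 → f/3.2 → f/3.5 → f/4 → f/4.5 → f/5 → f/5.6 → f/6.3 → f/7.1 — 3 2/3 stops narrower (darker).
Shutter speed: 1.6 → 2 → 2.5 → 3.2 → 4 → 5 → 6 → 8 — 2 1/3 stops slower (brighter).
Net so far: 2 2/3 stops darker. ISO: 160 → 200 → 250 → 320 → 400 → 500 → 640 → 800 → 1000.

ISO 1000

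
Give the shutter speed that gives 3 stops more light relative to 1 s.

8 s

Shutter speed: 1 → 2 → 4 → 8 — 3 stops longer (brighter).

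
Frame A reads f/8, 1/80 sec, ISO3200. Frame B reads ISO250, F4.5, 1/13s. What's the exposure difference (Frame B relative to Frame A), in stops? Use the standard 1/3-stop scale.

Aperture: f/8 → f/7.1 → f/6.3 → f/5.6 → f/5 → f/4.5 — 1 2/3 stops larger aperture (brighter).
Shutter speed: 1/80 → 1/60 → 1/50 → 1/40 → 1/30 → 1/25 → 1/20 → 1/15 → 1/13 — 2 2/3 stops slower (brighter).
ISO: 3200 → 2500 → 2000 → 1600 → 1250 → 1000 → 800 → 640 → 500 → 400 → 320 → 250 — 3 2/3 stops dropped (darker).
Net: +1 2/3 +2 2/3 −3 2/3 = +2/3 stops.

2/3 stop brighter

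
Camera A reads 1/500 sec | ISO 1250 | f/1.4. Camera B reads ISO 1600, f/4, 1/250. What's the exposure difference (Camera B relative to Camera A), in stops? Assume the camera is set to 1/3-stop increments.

Aperture: f/1.4 → f/1.6 → f/1.8 → f/2 → f/2.2 → f/2.5 → f/2.8 → f/3.2 → f/3.5 → f/4 — 3 stops smaller aperture (darker).
Shutter speed: 1/500 → 1/400 → 1/320 → 1/250 — 1 stop longer (brighter).
ISO: 1250 → 1600 — 1/3 stop higher (brighter).
Net: −3 +1 +1/3 = −1 2/3 stops.

1 2/3 stops darker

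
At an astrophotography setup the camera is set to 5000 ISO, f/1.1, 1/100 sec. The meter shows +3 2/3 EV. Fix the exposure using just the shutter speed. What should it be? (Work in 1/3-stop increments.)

1/1250s

Overexposed by 3 2/3 stops → need 3 2/3 stops darker.
Shutter speed: 1/100 → 1/125 → 1/160 → 1/200 → 1/250 → 1/320 → 1/400 → 1/500 → 1/640 → 1/800 → 1/1000 → 1/1250.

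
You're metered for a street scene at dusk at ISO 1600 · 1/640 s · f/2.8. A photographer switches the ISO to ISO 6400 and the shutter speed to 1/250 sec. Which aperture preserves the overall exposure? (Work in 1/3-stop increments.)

ISO: 1600 → 2000 → 2500 → 3200 → 4000 → 5000 → 6400 — 2 stops raised (brighter).
Shutter speed: 1/640 → 1/500 → 1/400 → 1/320 → 1/250 — 1 1/3 stops longer (brighter).
Net change so far: 3 1/3 stops brighter. Offset with the aperture: f/2.8 → f/3.2 → f/3.5 → f/4 → f/4.5 → f/5 → f/5.6 → f/6.3 → f/7.1 → f/8 → f/9.

f/9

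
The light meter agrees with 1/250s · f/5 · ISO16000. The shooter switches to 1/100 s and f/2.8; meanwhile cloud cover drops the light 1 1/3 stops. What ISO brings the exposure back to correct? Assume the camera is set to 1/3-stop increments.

ISO 5000

Scene light: 1 1/3 stops darker.
Shutter speed: 1/250 → 1/200 → 1/160 → 1/125 → 1/100 — 1 1/3 stops slower (brighter).
Aperture: f/5 → f/4.5 → f/4 → f/3.5 → f/3.2 → f/2.8 — 1 2/3 stops wider (brighter).
Net so far: 1 2/3 stops brighter. ISO: 16000 → 12800 → 10000 → 8000 → 6400 → 5000.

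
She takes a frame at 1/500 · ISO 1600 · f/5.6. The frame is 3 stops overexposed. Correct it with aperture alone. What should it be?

f/16

Overexposed by 3 stops → need 3 stops darker.
Aperture: f/5.6 → f/8 → f/11 → f/16.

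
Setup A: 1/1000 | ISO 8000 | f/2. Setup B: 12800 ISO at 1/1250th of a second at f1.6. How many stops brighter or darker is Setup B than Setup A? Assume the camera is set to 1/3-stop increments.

1 stop brighter

Aperture: f/2 → f/1.8 → f/1.6 — 2/3 stop wider (brighter).
Shutter speed: 1/1000 → 1/1250 — 1/3 stop faster (darker).
ISO: 8000 → 10000 → 12800 — 2/3 stop higher (brighter).
Net: +2/3 −1/3 +2/3 = +1 stop.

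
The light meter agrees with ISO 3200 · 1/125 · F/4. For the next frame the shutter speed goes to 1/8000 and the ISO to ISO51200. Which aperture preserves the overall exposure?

f/2

Shutter speed: 1/125 → 1/250 → 1/500 → 1/1000 → 1/2000 → 1/4000 → 1/8000 — 6 stops shorter (darker).
ISO: 3200 → 6400 → 12800 → 25600 → 51200 — 4 stops higher (brighter).
Net change so far: 2 stops darker. Offset with the aperture: f/4 → f/2.8 → f/2.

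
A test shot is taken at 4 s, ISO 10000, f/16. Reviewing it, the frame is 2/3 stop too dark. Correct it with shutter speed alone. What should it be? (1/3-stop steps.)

Underexposed by 2/3 stop → need 2/3 stop brighter.
Shutter speed: 4 → 5 → 6.

6 s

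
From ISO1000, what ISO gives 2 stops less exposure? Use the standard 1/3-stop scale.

ISO 250

ISO: 1000 → 800 → 640 → 500 → 400 → 320 → 250 — 2 stops dropped (darker).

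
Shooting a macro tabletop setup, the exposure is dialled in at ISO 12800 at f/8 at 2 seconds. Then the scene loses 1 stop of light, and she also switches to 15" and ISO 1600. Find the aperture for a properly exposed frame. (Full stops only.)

Scene light: 1 stop darker.
Shutter speed: 2 → 4 → 8 → 15 — 3 stops slower (brighter).
ISO: 12800 → 6400 → 3200 → 1600 — 3 stops dropped (darker).
Net so far: 1 stop darker. Aperture: f/8 → f/5.6.

f/5.6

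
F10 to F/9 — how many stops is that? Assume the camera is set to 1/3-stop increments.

1/3 stop

f/10 → f/9 — count the steps: 1 third-stops = 1/3 stop.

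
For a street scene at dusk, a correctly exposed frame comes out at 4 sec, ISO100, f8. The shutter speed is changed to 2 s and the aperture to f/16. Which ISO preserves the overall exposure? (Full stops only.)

Shutter speed: 4 → 2 — 1 stop shorter (darker).
Aperture: f/8 → f/11 → f/16 — 2 stops narrower (darker).
Net change so far: 3 stops darker. Offset with the ISO: 100 → 200 → 400 → 800.

ISO 800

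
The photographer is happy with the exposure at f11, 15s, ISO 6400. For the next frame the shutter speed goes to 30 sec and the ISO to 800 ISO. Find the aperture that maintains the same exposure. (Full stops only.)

Shutter speed: 15 → 30 — 1 stop longer (brighter).
ISO: 6400 → 3200 → 1600 → 800 — 3 stops dropped (darker).
Net change so far: 2 stops darker. Offset with the aperture: f/11 → f/8 → f/5.6.

f/5.6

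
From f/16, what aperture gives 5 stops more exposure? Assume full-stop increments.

Aperture: f/16 → f/11 → f/8 → f/5.6 → f/4 → f/2.8 — 5 stops wider (brighter).

f/2.8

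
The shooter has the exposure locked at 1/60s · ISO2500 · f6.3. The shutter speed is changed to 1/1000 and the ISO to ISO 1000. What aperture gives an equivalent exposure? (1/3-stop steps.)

Shutter speed: 1/60 → 1/80 → 1/100 → 1/125 → 1/160 → 1/200 → 1/250 → 1/320 → 1/400 → 1/500 → 1/640 → 1/800 → 1/1000 — 4 stops faster (darker).
ISO: 2500 → 2000 → 1600 → 1250 → 1000 — 1 1/3 stops dropped (darker).
Net change so far: 5 1/3 stops darker. Offset with the aperture: f/6.3 → f/5.6 → f/5 → f/4.5 → f/4 → f/3.5 → f/3.2 → f/2.8 → f/2.5 → f/2.2 → f/2 → f/1.8 → f/1.6 → f/1.4 → f/1.2 → f/1.1 → f/1.0.

f/1.0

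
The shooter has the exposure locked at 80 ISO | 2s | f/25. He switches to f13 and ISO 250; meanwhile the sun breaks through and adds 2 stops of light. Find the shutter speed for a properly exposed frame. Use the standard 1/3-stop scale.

Scene light: 2 stops brighter.
Aperture: f/25 → f/22 → f/20 → f/18 → f/16 → f/14 → f/13 — 2 stops wider (brighter).
ISO: 80 → 100 → 125 → 160 → 200 → 250 — 1 2/3 stops raised (brighter).
Net so far: 5 2/3 stops brighter. Shutter speed: 2 → 1.6 → 1.3 → 1 → 0.8 → 0.6 → 0.5 → 0.4 → 0.3 → 1/4 → 1/5 → 1/6 → 1/8 → 1/10 → 1/13 → 1/15 → 1/20 → 1/25.

1/25s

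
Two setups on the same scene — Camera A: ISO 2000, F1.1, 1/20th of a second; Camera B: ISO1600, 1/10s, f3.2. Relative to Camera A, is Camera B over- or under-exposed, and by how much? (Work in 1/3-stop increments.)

2 1/3 stops darker

Aperture: f/1.1 → f/1.2 → f/1.4 → f/1.6 → f/1.8 → f/2 → f/2.2 → f/2.5 → f/2.8 → f/3.2 — 3 stops smaller aperture (darker).
Shutter speed: 1/20 → 1/15 → 1/13 → 1/10 — 1 stop longer (brighter).
ISO: 2000 → 1600 — 1/3 stop dropped (darker).
Net: −3 +1 −1/3 = −2 1/3 stops.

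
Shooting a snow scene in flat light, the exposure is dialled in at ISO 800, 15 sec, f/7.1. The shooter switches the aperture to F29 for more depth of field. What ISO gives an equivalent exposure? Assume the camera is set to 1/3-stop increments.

ISO 12800

Aperture: f/7.1 → f/8 → f/9 → f/10 → f/11 → f/13 → f/14 → f/16 → f/18 → f/20 → f/22 → f/25 → f/29 — 4 stops smaller aperture (darker).
Need 4 stops brighter from the ISO: 800 → 1000 → 1250 → 1600 → 2000 → 2500 → 3200 → 4000 → 5000 → 6400 → 8000 → 10000 → 12800.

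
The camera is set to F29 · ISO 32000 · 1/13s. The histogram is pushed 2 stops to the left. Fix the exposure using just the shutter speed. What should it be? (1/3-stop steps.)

Underexposed by 2 stops → need 2 stops brighter.
Shutter speed: 1/13 → 1/10 → 1/8 → 1/6 → 1/5 → 1/4 → 0.3.

0.3 s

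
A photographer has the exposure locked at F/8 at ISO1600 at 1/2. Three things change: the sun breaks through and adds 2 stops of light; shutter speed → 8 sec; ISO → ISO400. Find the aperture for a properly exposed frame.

f/32

Scene light: 2 stops brighter.
Shutter speed: 1/2 → 1 → 2 → 4 → 8 — 4 stops slower (brighter).
ISO: 1600 → 800 → 400 — 2 stops lower (darker).
Net so far: 4 stops brighter. Aperture: f/8 → f/11 → f/16 → f/22 → f/32.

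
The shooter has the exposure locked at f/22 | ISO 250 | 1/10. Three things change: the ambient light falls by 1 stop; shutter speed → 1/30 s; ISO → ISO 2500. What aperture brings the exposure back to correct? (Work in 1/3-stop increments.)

Scene light: 1 stop darker.
Shutter speed: 1/10 → 1/13 → 1/15 → 1/20 → 1/25 → 1/30 — 1 2/3 stops shorter (darker).
ISO: 250 → 320 → 400 → 500 → 640 → 800 → 1000 → 1250 → 1600 → 2000 → 2500 — 3 1/3 stops raised (brighter).
Net so far: 2/3 stop brighter. Aperture: f/22 → f/25 → f/29.

f/29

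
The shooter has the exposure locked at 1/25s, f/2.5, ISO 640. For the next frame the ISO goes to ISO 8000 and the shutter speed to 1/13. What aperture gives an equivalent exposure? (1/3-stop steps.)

f/13

ISO: 640 → 800 → 1000 → 1250 → 1600 → 2000 → 2500 → 3200 → 4000 → 5000 → 6400 → 8000 — 3 2/3 stops higher (brighter).
Shutter speed: 1/25 → 1/20 → 1/15 → 1/13 — 1 stop slower (brighter).
Net change so far: 4 2/3 stops brighter. Offset with the aperture: f/2.5 → f/2.8 → f/3.2 → f/3.5 → f/4 → f/4.5 → f/5 → f/5.6 → f/6.3 → f/7.1 → f/8 → f/9 → f/10 → f/11 → f/13.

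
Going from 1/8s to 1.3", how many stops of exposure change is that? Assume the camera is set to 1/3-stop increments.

3 1/3 stops

1/8 → 1/6 → 1/5 → 1/4 → 0.3 → 0.4 → 0.5 → 0.6 → 0.8 → 1 → 1.3 — count the steps: 10 third-stops = 3 1/3 stops.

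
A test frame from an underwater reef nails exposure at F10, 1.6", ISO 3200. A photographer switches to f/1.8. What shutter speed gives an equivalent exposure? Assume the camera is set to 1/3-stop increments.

Aperture: f/10 → f/9 → f/8 → f/7.1 → f/6.3 → f/5.6 → f/5 → f/4.5 → f/4 → f/3.5 → f/3.2 → f/2.8 → f/2.5 → f/2.2 → f/2 → f/1.8 — 5 stops opened up (brighter).
Need 5 stops darker from the shutter speed: 1.6 → 1.3 → 1 → 0.8 → 0.6 → 0.5 → 0.4 → 0.3 → 1/4 → 1/5 → 1/6 → 1/8 → 1/10 → 1/13 → 1/15 → 1/20.

1/20s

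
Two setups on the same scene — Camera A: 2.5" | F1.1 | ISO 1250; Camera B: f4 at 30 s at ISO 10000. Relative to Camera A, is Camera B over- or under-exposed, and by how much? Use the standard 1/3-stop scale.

3 stops brighter

Aperture: f/1.1 → f/1.2 → f/1.4 → f/1.6 → f/1.8 → f/2 → f/2.2 → f/2.5 → f/2.8 → f/3.2 → f/3.5 → f/4 — 3 2/3 stops narrower (darker).
Shutter speed: 2.5 → 3.2 → 4 → 5 → 6 → 8 → 10 → 13 → 15 → 20 → 25 → 30 — 3 2/3 stops longer (brighter).
ISO: 1250 → 1600 → 2000 → 2500 → 3200 → 4000 → 5000 → 6400 → 8000 → 10000 — 3 stops higher (brighter).
Net: −3 2/3 +3 2/3 +3 = +3 stops.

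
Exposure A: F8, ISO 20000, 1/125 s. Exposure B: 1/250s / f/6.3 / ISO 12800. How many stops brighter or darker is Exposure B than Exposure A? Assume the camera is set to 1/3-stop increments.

Aperture: f/8 → f/7.1 → f/6.3 — 2/3 stop wider (brighter).
Shutter speed: 1/125 → 1/160 → 1/200 → 1/250 — 1 stop shorter (darker).
ISO: 20000 → 16000 → 12800 — 2/3 stop dropped (darker).
Net: +2/3 −1 −2/3 = −1 stop.

1 stop darker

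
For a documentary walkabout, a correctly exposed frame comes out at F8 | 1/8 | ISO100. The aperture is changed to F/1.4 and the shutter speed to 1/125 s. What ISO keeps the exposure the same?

ISO 50

Aperture: f/8 → f/5.6 → f/4 → f/2.8 → f/2 → f/1.4 — 5 stops wider (brighter).
Shutter speed: 1/8 → 1/15 → 1/30 → 1/60 → 1/125 — 4 stops shorter (darker).
Net change so far: 1 stop brighter. Offset with the ISO: 100 → 50.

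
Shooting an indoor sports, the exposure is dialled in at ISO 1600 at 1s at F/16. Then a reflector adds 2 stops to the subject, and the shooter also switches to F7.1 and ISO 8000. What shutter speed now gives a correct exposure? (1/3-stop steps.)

1/100s

Scene light: 2 stops brighter.
Aperture: f/16 → f/14 → f/13 → f/11 → f/10 → f/9 → f/8 → f/7.1 — 2 1/3 stops larger aperture (brighter).
ISO: 1600 → 2000 → 2500 → 3200 → 4000 → 5000 → 6400 → 8000 — 2 1/3 stops raised (brighter).
Net so far: 6 2/3 stops brighter. Shutter speed: 1 → 0.8 → 0.6 → 0.5 → 0.4 → 0.3 → 1/4 → 1/5 → 1/6 → 1/8 → 1/10 → 1/13 → 1/15 → 1/20 → 1/25 → 1/30 → 1/40 → 1/50 → 1/60 → 1/80 → 1/100.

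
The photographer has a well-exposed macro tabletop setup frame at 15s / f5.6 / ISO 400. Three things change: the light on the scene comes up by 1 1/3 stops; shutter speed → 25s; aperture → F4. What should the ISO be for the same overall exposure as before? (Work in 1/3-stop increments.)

ISO 50

Scene light: 1 1/3 stops brighter.
Shutter speed: 15 → 20 → 25 — 2/3 stop slower (brighter).
Aperture: f/5.6 → f/5 → f/4.5 → f/4 — 1 stop larger aperture (brighter).
Net so far: 3 stops brighter. ISO: 400 → 320 → 250 → 200 → 160 → 125 → 100 → 80 → 64 → 50.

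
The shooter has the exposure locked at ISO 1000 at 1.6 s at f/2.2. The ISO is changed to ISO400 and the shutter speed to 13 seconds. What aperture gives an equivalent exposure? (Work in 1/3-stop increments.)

ISO: 1000 → 800 → 640 → 500 → 400 — 1 1/3 stops lower (darker).
Shutter speed: 1.6 → 2 → 2.5 → 3.2 → 4 → 5 → 6 → 8 → 10 → 13 — 3 stops slower (brighter).
Net change so far: 1 2/3 stops brighter. Offset with the aperture: f/2.2 → f/2.5 → f/2.8 → f/3.2 → f/3.5 → f/4.

f/4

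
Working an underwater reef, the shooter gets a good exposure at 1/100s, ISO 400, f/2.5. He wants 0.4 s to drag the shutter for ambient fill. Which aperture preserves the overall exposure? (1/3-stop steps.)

Shutter speed: 1/100 → 1/80 → 1/60 → 1/50 → 1/40 → 1/30 → 1/25 → 1/20 → 1/15 → 1/13 → 1/10 → 1/8 → 1/6 → 1/5 → 1/4 → 0.3 → 0.4 — 5 1/3 stops longer (brighter).
Need 5 1/3 stops darker from the aperture: f/2.5 → f/2.8 → f/3.2 → f/3.5 → f/4 → f/4.5 → f/5 → f/5.6 → f/6.3 → f/7.1 → f/8 → f/9 → f/10 → f/11 → f/13 → f/14 → f/16.

f/16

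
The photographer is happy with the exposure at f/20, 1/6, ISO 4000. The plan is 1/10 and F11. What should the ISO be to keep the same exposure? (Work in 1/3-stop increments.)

Shutter speed: 1/6 → 1/8 → 1/10 — 2/3 stop faster (darker).
Aperture: f/20 → f/18 → f/16 → f/14 → f/13 → f/11 — 1 2/3 stops opened up (brighter).
Net change so far: 1 stop brighter. Offset with the ISO: 4000 → 3200 → 2500 → 2000.

ISO 2000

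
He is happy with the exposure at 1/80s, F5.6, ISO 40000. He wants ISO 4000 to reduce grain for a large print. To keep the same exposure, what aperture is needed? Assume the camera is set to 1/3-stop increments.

f/1.8

ISO: 40000 → 32000 → 25600 → 20000 → 16000 → 12800 → 10000 → 8000 → 6400 → 5000 → 4000 — 3 1/3 stops lower (darker).
Need 3 1/3 stops brighter from the aperture: f/5.6 → f/5 → f/4.5 → f/4 → f/3.5 → f/3.2 → f/2.8 → f/2.5 → f/2.2 → f/2 → f/1.8.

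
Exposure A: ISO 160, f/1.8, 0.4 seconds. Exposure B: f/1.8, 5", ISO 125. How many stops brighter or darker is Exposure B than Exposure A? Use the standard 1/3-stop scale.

Aperture: unchanged.
Shutter speed: 0.4 → 0.5 → 0.6 → 0.8 → 1 → 1.3 → 1.6 → 2 → 2.5 → 3.2 → 4 → 5 — 3 2/3 stops longer (brighter).
ISO: 160 → 125 — 1/3 stop lower (darker).
Net: +3 2/3 −1/3 = +3 1/3 stops.

3 1/3 stops brighter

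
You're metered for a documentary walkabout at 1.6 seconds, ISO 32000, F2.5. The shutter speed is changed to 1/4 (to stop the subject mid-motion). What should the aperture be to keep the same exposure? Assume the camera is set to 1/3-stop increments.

f/1.0

Shutter speed: 1.6 → 1.3 → 1 → 0.8 → 0.6 → 0.5 → 0.4 → 0.3 → 1/4 — 2 2/3 stops shorter (darker).
Need 2 2/3 stops brighter from the aperture: f/2.5 → f/2.2 → f/2 → f/1.8 → f/1.6 → f/1.4 → f/1.2 → f/1.1 → f/1.0.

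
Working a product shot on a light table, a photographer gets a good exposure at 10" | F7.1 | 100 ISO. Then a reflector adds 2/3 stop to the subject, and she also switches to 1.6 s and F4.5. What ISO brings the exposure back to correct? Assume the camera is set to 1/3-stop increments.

ISO 160

Scene light: 2/3 stop brighter.
Shutter speed: 10 → 8 → 6 → 5 → 4 → 3.2 → 2.5 → 2 → 1.6 — 2 2/3 stops shorter (darker).
Aperture: f/7.1 → f/6.3 → f/5.6 → f/5 → f/4.5 — 1 1/3 stops wider (brighter).
Net so far: 2/3 stop darker. ISO: 100 → 125 → 160.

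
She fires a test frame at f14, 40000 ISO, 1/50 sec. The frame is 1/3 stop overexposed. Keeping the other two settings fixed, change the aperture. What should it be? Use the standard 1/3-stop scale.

Overexposed by 1/3 stop → need 1/3 stop darker.
Aperture: f/14 → f/16.

f/16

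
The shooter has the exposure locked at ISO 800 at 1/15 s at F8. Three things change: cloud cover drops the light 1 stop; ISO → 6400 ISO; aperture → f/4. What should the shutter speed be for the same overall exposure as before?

1/250s

Scene light: 1 stop darker.
ISO: 800 → 1600 → 3200 → 6400 — 3 stops raised (brighter).
Aperture: f/8 → f/5.6 → f/4 — 2 stops wider (brighter).
Net so far: 4 stops brighter. Shutter speed: 1/15 → 1/30 → 1/60 → 1/125 → 1/250.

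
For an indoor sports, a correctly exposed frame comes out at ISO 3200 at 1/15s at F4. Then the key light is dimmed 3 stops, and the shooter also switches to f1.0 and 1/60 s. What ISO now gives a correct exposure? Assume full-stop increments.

ISO 6400

Scene light: 3 stops darker.
Aperture: f/4 → f/2.8 → f/2 → f/1.4 → f/1.0 — 4 stops larger aperture (brighter).
Shutter speed: 1/15 → 1/30 → 1/60 — 2 stops faster (darker).
Net so far: 1 stop darker. ISO: 3200 → 6400.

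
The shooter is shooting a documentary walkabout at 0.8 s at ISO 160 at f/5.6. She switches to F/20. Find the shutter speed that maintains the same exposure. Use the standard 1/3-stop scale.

Aperture: f/5.6 → f/6.3 → f/7.1 → f/8 → f/9 → f/10 → f/11 → f/13 → f/14 → f/16 → f/18 → f/20 — 3 2/3 stops stopped down (darker).
Need 3 2/3 stops brighter from the shutter speed: 0.8 → 1 → 1.3 → 1.6 → 2 → 2.5 → 3.2 → 4 → 5 → 6 → 8 → 10.

10 s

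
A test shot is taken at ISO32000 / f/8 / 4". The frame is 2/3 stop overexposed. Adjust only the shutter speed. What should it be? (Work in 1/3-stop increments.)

2.5 s

Overexposed by 2/3 stop → need 2/3 stop darker.
Shutter speed: 4 → 3.2 → 2.5.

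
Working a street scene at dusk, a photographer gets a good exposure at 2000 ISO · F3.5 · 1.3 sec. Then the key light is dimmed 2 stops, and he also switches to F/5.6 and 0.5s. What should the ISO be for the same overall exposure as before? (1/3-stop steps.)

Scene light: 2 stops darker.
Aperture: f/3.5 → f/4 → f/4.5 → f/5 → f/5.6 — 1 1/3 stops smaller aperture (darker).
Shutter speed: 1.3 → 1 → 0.8 → 0.6 → 0.5 — 1 1/3 stops faster (darker).
Net so far: 4 2/3 stops darker. ISO: 2000 → 2500 → 3200 → 4000 → 5000 → 6400 → 8000 → 10000 → 12800 → 16000 → 20000 → 25600 → 32000 → 40000 → 51200.

ISO 51200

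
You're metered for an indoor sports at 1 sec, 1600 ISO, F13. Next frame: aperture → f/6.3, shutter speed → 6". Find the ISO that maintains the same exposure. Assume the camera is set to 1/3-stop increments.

ISO 64

Aperture: f/13 → f/11 → f/10 → f/9 → f/8 → f/7.1 → f/6.3 — 2 stops larger aperture (brighter).
Shutter speed: 1 → 1.3 → 1.6 → 2 → 2.5 → 3.2 → 4 → 5 → 6 — 2 2/3 stops slower (brighter).
Net change so far: 4 2/3 stops brighter. Offset with the ISO: 1600 → 1250 → 1000 → 800 → 640 → 500 → 400 → 320 → 250 → 200 → 160 → 125 → 100 → 80 → 64.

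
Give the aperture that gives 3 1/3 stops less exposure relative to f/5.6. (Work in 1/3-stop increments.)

f/18

Aperture: f/5.6 → f/6.3 → f/7.1 → f/8 → f/9 → f/10 → f/11 → f/13 → f/14 → f/16 → f/18 — 3 1/3 stops stopped down (darker).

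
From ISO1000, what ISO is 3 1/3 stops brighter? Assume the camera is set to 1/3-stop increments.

ISO: 1000 → 1250 → 1600 → 2000 → 2500 → 3200 → 4000 → 5000 → 6400 → 8000 → 10000 — 3 1/3 stops raised (brighter).

ISO 10000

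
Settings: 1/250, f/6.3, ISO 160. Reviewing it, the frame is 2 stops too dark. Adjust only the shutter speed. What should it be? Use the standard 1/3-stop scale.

1/60s

Underexposed by 2 stops → need 2 stops brighter.
Shutter speed: 1/250 → 1/200 → 1/160 → 1/125 → 1/100 → 1/80 → 1/60.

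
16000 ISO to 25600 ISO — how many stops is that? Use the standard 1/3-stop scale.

2/3 stop

16000 → 20000 → 25600 — count the steps: 2 third-stops = 2/3 stop.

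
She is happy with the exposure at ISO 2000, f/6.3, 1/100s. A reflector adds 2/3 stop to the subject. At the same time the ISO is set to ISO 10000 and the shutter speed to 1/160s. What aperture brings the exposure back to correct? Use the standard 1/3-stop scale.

f/14

Scene light: 2/3 stop brighter.
ISO: 2000 → 2500 → 3200 → 4000 → 5000 → 6400 → 8000 → 10000 — 2 1/3 stops higher (brighter).
Shutter speed: 1/100 → 1/125 → 1/160 — 2/3 stop shorter (darker).
Net so far: 2 1/3 stops brighter. Aperture: f/6.3 → f/7.1 → f/8 → f/9 → f/10 → f/11 → f/13 → f/14.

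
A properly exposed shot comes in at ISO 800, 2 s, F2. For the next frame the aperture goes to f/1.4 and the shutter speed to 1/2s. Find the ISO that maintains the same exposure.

Aperture: f/2 → f/1.4 — 1 stop opened up (brighter).
Shutter speed: 2 → 1 → 1/2 — 2 stops shorter (darker).
Net change so far: 1 stop darker. Offset with the ISO: 800 → 1600.

ISO 1600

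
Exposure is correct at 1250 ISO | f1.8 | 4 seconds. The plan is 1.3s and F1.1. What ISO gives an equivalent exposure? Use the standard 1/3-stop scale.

Shutter speed: 4 → 3.2 → 2.5 → 2 → 1.6 → 1.3 — 1 2/3 stops shorter (darker).
Aperture: f/1.8 → f/1.6 → f/1.4 → f/1.2 → f/1.1 — 1 1/3 stops larger aperture (brighter).
Net change so far: 1/3 stop darker. Offset with the ISO: 1250 → 1600.

ISO 1600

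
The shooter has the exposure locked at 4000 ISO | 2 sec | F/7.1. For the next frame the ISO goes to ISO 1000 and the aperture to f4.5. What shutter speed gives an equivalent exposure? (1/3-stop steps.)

ISO: 4000 → 3200 → 2500 → 2000 → 1600 → 1250 → 1000 — 2 stops lower (darker).
Aperture: f/7.1 → f/6.3 → f/5.6 → f/5 → f/4.5 — 1 1/3 stops wider (brighter).
Net change so far: 2/3 stop darker. Offset with the shutter speed: 2 → 2.5 → 3.2.

3.2 s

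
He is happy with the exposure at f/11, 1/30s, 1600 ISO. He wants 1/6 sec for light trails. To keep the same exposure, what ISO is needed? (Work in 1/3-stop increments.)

Shutter speed: 1/30 → 1/25 → 1/20 → 1/15 → 1/13 → 1/10 → 1/8 → 1/6 — 2 1/3 stops longer (brighter).
Need 2 1/3 stops darker from the ISO: 1600 → 1250 → 1000 → 800 → 640 → 500 → 400 → 320.

ISO 320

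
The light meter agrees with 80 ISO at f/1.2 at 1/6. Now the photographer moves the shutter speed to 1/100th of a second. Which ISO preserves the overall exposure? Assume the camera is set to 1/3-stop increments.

ISO 1250

Shutter speed: 1/6 → 1/8 → 1/10 → 1/13 → 1/15 → 1/20 → 1/25 → 1/30 → 1/40 → 1/50 → 1/60 → 1/80 → 1/100 — 4 stops shorter (darker).
Need 4 stops brighter from the ISO: 80 → 100 → 125 → 160 → 200 → 250 → 320 → 400 → 500 → 640 → 800 → 1000 → 1250.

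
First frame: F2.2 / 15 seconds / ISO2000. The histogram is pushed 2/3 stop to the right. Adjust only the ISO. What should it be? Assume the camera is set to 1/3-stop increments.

ISO 1250

Overexposed by 2/3 stop → need 2/3 stop darker.
ISO: 2000 → 1600 → 1250.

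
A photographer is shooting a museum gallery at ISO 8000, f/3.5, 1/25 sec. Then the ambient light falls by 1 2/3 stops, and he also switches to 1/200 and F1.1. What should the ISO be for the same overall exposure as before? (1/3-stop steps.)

ISO 20000

Scene light: 1 2/3 stops darker.
Shutter speed: 1/25 → 1/30 → 1/40 → 1/50 → 1/60 → 1/80 → 1/100 → 1/125 → 1/160 → 1/200 — 3 stops faster (darker).
Aperture: f/3.5 → f/3.2 → f/2.8 → f/2.5 → f/2.2 → f/2 → f/1.8 → f/1.6 → f/1.4 → f/1.2 → f/1.1 — 3 1/3 stops wider (brighter).
Net so far: 1 1/3 stops darker. ISO: 8000 → 10000 → 12800 → 16000 → 20000.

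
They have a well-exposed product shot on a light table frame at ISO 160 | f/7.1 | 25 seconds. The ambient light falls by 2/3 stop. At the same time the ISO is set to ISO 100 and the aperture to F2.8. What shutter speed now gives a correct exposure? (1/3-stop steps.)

10 s

Scene light: 2/3 stop darker.
ISO: 160 → 125 → 100 — 2/3 stop dropped (darker).
Aperture: f/7.1 → f/6.3 → f/5.6 → f/5 → f/4.5 → f/4 → f/3.5 → f/3.2 → f/2.8 — 2 2/3 stops larger aperture (brighter).
Net so far: 1 1/3 stops brighter. Shutter speed: 25 → 20 → 15 → 13 → 10.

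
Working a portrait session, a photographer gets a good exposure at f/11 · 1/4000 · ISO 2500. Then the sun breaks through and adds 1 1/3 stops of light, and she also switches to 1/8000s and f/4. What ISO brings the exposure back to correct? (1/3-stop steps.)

Scene light: 1 1/3 stops brighter.
Shutter speed: 1/4000 → 1/5000 → 1/6400 → 1/8000 — 1 stop faster (darker).
Aperture: f/11 → f/10 → f/9 → f/8 → f/7.1 → f/6.3 → f/5.6 → f/5 → f/4.5 → f/4 — 3 stops larger aperture (brighter).
Net so far: 3 1/3 stops brighter. ISO: 2500 → 2000 → 1600 → 1250 → 1000 → 800 → 640 → 500 → 400 → 320 → 250.

ISO 250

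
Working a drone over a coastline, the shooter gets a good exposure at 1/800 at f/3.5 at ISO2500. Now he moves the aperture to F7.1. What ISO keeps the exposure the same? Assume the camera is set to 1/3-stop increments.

Aperture: f/3.5 → f/4 → f/4.5 → f/5 → f/5.6 → f/6.3 → f/7.1 — 2 stops narrower (darker).
Need 2 stops brighter from the ISO: 2500 → 3200 → 4000 → 5000 → 6400 → 8000 → 10000.

ISO 10000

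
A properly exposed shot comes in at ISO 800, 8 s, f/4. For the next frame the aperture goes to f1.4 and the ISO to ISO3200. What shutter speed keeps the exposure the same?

1/4s

Aperture: f/4 → f/2.8 → f/2 → f/1.4 — 3 stops wider (brighter).
ISO: 800 → 1600 → 3200 — 2 stops higher (brighter).
Net change so far: 5 stops brighter. Offset with the shutter speed: 8 → 4 → 2 → 1 → 1/2 → 1/4.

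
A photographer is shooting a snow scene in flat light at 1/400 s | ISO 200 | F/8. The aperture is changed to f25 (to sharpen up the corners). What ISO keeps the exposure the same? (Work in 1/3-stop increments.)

Aperture: f/8 → f/9 → f/10 → f/11 → f/13 → f/14 → f/16 → f/18 → f/20 → f/22 → f/25 — 3 1/3 stops stopped down (darker).
Need 3 1/3 stops brighter from the ISO: 200 → 250 → 320 → 400 → 500 → 640 → 800 → 1000 → 1250 → 1600 → 2000.

ISO 2000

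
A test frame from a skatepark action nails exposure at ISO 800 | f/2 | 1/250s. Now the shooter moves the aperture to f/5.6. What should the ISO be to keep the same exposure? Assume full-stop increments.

Aperture: f/2 → f/2.8 → f/4 → f/5.6 — 3 stops stopped down (darker).
Need 3 stops brighter from the ISO: 800 → 1600 → 3200 → 6400.

ISO 6400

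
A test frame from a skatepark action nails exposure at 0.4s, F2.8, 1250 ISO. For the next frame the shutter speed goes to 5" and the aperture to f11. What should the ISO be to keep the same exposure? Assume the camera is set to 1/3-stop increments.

Shutter speed: 0.4 → 0.5 → 0.6 → 0.8 → 1 → 1.3 → 1.6 → 2 → 2.5 → 3.2 → 4 → 5 — 3 2/3 stops longer (brighter).
Aperture: f/2.8 → f/3.2 → f/3.5 → f/4 → f/4.5 → f/5 → f/5.6 → f/6.3 → f/7.1 → f/8 → f/9 → f/10 → f/11 — 4 stops stopped down (darker).
Net change so far: 1/3 stop darker. Offset with the ISO: 1250 → 1600.

ISO 1600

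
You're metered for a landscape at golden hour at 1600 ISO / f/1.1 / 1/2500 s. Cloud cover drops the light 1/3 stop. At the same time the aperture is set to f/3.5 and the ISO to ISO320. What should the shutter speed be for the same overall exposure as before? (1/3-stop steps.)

Scene light: 1/3 stop darker.
Aperture: f/1.1 → f/1.2 → f/1.4 → f/1.6 → f/1.8 → f/2 → f/2.2 → f/2.5 → f/2.8 → f/3.2 → f/3.5 — 3 1/3 stops smaller aperture (darker).
ISO: 1600 → 1250 → 1000 → 800 → 640 → 500 → 400 → 320 — 2 1/3 stops dropped (darker).
Net so far: 6 stops darker. Shutter speed: 1/2500 → 1/2000 → 1/1600 → 1/1250 → 1/1000 → 1/800 → 1/640 → 1/500 → 1/400 → 1/320 → 1/250 → 1/200 → 1/160 → 1/125 → 1/100 → 1/80 → 1/60 → 1/50 → 1/40.

1/40s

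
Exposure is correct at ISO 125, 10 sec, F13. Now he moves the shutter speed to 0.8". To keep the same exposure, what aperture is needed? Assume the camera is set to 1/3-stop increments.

Shutter speed: 10 → 8 → 6 → 5 → 4 → 3.2 → 2.5 → 2 → 1.6 → 1.3 → 1 → 0.8 — 3 2/3 stops faster (darker).
Need 3 2/3 stops brighter from the aperture: f/13 → f/11 → f/10 → f/9 → f/8 → f/7.1 → f/6.3 → f/5.6 → f/5 → f/4.5 → f/4 → f/3.5.

f/3.5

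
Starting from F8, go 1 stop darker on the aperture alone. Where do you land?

Aperture: f/8 → f/11 — 1 stop narrower (darker).

f/11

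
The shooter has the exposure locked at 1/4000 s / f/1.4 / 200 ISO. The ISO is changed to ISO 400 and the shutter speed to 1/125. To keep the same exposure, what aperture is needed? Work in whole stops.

ISO: 200 → 400 — 1 stop raised (brighter).
Shutter speed: 1/4000 → 1/2000 → 1/1000 → 1/500 → 1/250 → 1/125 — 5 stops longer (brighter).
Net change so far: 6 stops brighter. Offset with the aperture: f/1.4 → f/2 → f/2.8 → f/4 → f/5.6 → f/8 → f/11.

f/11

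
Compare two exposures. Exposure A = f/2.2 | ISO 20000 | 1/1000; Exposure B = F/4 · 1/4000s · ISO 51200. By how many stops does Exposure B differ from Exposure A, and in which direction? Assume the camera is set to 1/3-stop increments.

Aperture: f/2.2 → f/2.5 → f/2.8 → f/3.2 → f/3.5 → f/4 — 1 2/3 stops stopped down (darker).
Shutter speed: 1/1000 → 1/1250 → 1/1600 → 1/2000 → 1/2500 → 1/3200 → 1/4000 — 2 stops faster (darker).
ISO: 20000 → 25600 → 32000 → 40000 → 51200 — 1 1/3 stops higher (brighter).
Net: −1 2/3 −2 +1 1/3 = −2 1/3 stops.

2 1/3 stops darker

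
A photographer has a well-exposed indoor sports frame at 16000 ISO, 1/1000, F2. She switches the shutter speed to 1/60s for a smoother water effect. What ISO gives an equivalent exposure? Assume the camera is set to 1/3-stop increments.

Shutter speed: 1/1000 → 1/800 → 1/640 → 1/500 → 1/400 → 1/320 → 1/250 → 1/200 → 1/160 → 1/125 → 1/100 → 1/80 → 1/60 — 4 stops longer (brighter).
Need 4 stops darker from the ISO: 16000 → 12800 → 10000 → 8000 → 6400 → 5000 → 4000 → 3200 → 2500 → 2000 → 1600 → 1250 → 1000.

ISO 1000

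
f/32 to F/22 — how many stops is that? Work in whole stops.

1 stop

f/32 → f/22 — count the steps: 1 stop.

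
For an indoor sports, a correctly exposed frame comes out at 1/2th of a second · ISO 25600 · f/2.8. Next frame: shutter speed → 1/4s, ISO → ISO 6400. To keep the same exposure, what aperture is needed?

Shutter speed: 1/2 → 1/4 — 1 stop faster (darker).
ISO: 25600 → 12800 → 6400 — 2 stops lower (darker).
Net change so far: 3 stops darker. Offset with the aperture: f/2.8 → f/2 → f/1.4 → f/1.0.

f/1.0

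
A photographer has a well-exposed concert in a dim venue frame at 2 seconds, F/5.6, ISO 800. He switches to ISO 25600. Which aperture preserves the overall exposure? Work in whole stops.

f/32

ISO: 800 → 1600 → 3200 → 6400 → 12800 → 25600 — 5 stops higher (brighter).
Need 5 stops darker from the aperture: f/5.6 → f/8 → f/11 → f/16 → f/22 → f/32.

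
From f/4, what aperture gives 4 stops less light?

f/16

Aperture: f/4 → f/5.6 → f/8 → f/11 → f/16 — 4 stops smaller aperture (darker).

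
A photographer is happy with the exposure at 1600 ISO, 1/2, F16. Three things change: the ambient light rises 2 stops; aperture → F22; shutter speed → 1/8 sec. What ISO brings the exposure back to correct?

Scene light: 2 stops brighter.
Aperture: f/16 → f/22 — 1 stop smaller aperture (darker).
Shutter speed: 1/2 → 1/4 → 1/8 — 2 stops faster (darker).
Net so far: 1 stop darker. ISO: 1600 → 3200.

ISO 3200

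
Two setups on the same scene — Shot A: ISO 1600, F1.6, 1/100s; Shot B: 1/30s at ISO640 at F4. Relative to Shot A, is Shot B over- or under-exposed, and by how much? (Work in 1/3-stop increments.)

2 1/3 stops darker

Aperture: f/1.6 → f/1.8 → f/2 → f/2.2 → f/2.5 → f/2.8 → f/3.2 → f/3.5 → f/4 — 2 2/3 stops smaller aperture (darker).
Shutter speed: 1/100 → 1/80 → 1/60 → 1/50 → 1/40 → 1/30 — 1 2/3 stops longer (brighter).
ISO: 1600 → 1250 → 1000 → 800 → 640 — 1 1/3 stops dropped (darker).
Net: −2 2/3 +1 2/3 −1 1/3 = −2 1/3 stops.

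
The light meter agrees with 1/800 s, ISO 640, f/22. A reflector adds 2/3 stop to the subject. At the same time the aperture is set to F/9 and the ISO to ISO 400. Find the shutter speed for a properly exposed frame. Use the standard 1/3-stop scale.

Scene light: 2/3 stop brighter.
Aperture: f/22 → f/20 → f/18 → f/16 → f/14 → f/13 → f/11 → f/10 → f/9 — 2 2/3 stops opened up (brighter).
ISO: 640 → 500 → 400 — 2/3 stop lower (darker).
Net so far: 2 2/3 stops brighter. Shutter speed: 1/800 → 1/1000 → 1/1250 → 1/1600 → 1/2000 → 1/2500 → 1/3200 → 1/4000 → 1/5000.

1/5000s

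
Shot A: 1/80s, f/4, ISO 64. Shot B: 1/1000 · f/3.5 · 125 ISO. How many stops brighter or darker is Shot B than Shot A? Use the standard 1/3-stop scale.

Aperture: f/4 → f/3.5 — 1/3 stop opened up (brighter).
Shutter speed: 1/80 → 1/100 → 1/125 → 1/160 → 1/200 → 1/250 → 1/320 → 1/400 → 1/500 → 1/640 → 1/800 → 1/1000 — 3 2/3 stops faster (darker).
ISO: 64 → 80 → 100 → 125 — 1 stop raised (brighter).
Net: +1/3 −3 2/3 +1 = −2 1/3 stops.

2 1/3 stops darker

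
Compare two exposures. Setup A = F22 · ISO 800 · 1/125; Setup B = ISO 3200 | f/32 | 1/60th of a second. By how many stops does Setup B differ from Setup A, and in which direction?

Aperture: f/22 → f/32 — 1 stop stopped down (darker).
Shutter speed: 1/125 → 1/60 — 1 stop longer (brighter).
ISO: 800 → 1600 → 3200 — 2 stops higher (brighter).
Net: −1 +1 +2 = +2 stops.

2 stops brighter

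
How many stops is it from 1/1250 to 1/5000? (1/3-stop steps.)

1/1250 → 1/1600 → 1/2000 → 1/2500 → 1/3200 → 1/4000 → 1/5000 — count the steps: 6 third-stops = 2 stops.

2 stops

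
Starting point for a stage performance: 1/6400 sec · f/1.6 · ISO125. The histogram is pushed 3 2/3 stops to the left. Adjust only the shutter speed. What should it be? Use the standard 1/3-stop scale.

Underexposed by 3 2/3 stops → need 3 2/3 stops brighter.
Shutter speed: 1/6400 → 1/5000 → 1/4000 → 1/3200 → 1/2500 → 1/2000 → 1/1600 → 1/1250 → 1/1000 → 1/800 → 1/640 → 1/500.

1/500s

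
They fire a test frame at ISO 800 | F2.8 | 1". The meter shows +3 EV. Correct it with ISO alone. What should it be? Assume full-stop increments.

ISO 100

Overexposed by 3 stops → need 3 stops darker.
ISO: 800 → 400 → 200 → 100.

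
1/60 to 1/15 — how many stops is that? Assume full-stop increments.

1/60 → 1/30 → 1/15 — count the steps: 2 stops.

2 stops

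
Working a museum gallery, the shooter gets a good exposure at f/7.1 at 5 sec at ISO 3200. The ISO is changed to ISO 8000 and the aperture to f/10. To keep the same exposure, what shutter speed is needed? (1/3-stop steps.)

4 s

ISO: 3200 → 4000 → 5000 → 6400 → 8000 — 1 1/3 stops raised (brighter).
Aperture: f/7.1 → f/8 → f/9 → f/10 — 1 stop stopped down (darker).
Net change so far: 1/3 stop brighter. Offset with the shutter speed: 5 → 4.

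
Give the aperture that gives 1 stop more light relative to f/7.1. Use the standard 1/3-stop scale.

Aperture: f/7.1 → f/6.3 → f/5.6 → f/5 — 1 stop wider (brighter).

f/5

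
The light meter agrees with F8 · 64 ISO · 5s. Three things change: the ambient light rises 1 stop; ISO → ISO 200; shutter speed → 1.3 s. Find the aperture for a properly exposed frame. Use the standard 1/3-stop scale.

f/10

Scene light: 1 stop brighter.
ISO: 64 → 80 → 100 → 125 → 160 → 200 — 1 2/3 stops raised (brighter).
Shutter speed: 5 → 4 → 3.2 → 2.5 → 2 → 1.6 → 1.3 — 2 stops shorter (darker).
Net so far: 2/3 stop brighter. Aperture: f/8 → f/9 → f/10.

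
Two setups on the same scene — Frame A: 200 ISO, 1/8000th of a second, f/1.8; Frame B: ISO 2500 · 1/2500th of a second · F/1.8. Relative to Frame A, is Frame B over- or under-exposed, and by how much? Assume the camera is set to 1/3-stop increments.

Aperture: unchanged.
Shutter speed: 1/8000 → 1/6400 → 1/5000 → 1/4000 → 1/3200 → 1/2500 — 1 2/3 stops longer (brighter).
ISO: 200 → 250 → 320 → 400 → 500 → 640 → 800 → 1000 → 1250 → 1600 → 2000 → 2500 — 3 2/3 stops raised (brighter).
Net: +1 2/3 +3 2/3 = +5 1/3 stops.

5 1/3 stops brighter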